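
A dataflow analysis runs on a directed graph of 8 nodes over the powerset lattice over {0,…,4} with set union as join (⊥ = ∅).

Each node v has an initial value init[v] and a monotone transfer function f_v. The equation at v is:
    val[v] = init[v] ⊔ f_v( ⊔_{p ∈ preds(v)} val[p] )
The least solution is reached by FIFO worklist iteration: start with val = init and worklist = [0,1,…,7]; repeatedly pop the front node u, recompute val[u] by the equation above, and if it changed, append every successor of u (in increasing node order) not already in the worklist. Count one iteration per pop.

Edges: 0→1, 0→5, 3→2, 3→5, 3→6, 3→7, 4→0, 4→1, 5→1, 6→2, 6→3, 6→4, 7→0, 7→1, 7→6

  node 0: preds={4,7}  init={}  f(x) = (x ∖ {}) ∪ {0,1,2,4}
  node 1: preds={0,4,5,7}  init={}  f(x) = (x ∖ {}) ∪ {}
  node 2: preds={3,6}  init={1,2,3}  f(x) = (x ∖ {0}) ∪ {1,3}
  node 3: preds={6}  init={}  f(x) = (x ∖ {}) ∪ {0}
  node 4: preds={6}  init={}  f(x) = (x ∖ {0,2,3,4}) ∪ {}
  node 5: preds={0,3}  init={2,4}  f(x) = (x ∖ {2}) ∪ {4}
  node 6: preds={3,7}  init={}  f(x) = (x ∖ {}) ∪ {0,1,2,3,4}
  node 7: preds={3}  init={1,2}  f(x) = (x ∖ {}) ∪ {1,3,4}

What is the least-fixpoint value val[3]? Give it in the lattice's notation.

{0,1,2,3,4}

Worklist (18 pops):
  #1 pop 0: in={1,2} → {0,1,2,4} (was {}); enqueue []
  #2 pop 1: in={0,1,2,4} → {0,1,2,4} (was {}); enqueue []
  #3 pop 2: in={} → {1,2,3} (no change)
  #4 pop 3: in={} → {0} (was {}); enqueue [2]
  #5 pop 4: in={} → {} (no change)
  #6 pop 5: in={0,1,2,4} → {0,1,2,4} (was {2,4}); enqueue [1]
  #7 pop 6: in={0,1,2} → {0,1,2,3,4} (was {}); enqueue [3,4]
  #8 pop 7: in={0} → {0,1,2,3,4} (was {1,2}); enqueue [0,6]
  #9 pop 2: in={0,1,2,3,4} → {1,2,3,4} (was {1,2,3}); enqueue []
  #10 pop 1: in={0,1,2,3,4} → {0,1,2,3,4} (was {0,1,2,4}); enqueue []
  #11 pop 3: in={0,1,2,3,4} → {0,1,2,3,4} (was {0}); enqueue [2,5,7]
  #12 pop 4: in={0,1,2,3,4} → {1} (was {}); enqueue [1]
  #13 pop 0: in={0,1,2,3,4} → {0,1,2,3,4} (was {0,1,2,4}); enqueue []
  #14 pop 6: in={0,1,2,3,4} → {0,1,2,3,4} (no change)
  #15 pop 2: in={0,1,2,3,4} → {1,2,3,4} (no change)
  #16 pop 5: in={0,1,2,3,4} → {0,1,2,3,4} (was {0,1,2,4}); enqueue []
  #17 pop 7: in={0,1,2,3,4} → {0,1,2,3,4} (no change)
  #18 pop 1: in={0,1,2,3,4} → {0,1,2,3,4} (no change)

Fixpoint:
  val[0] = {0,1,2,3,4}
  val[1] = {0,1,2,3,4}
  val[2] = {1,2,3,4}
  val[3] = {0,1,2,3,4}
  val[4] = {1}
  val[5] = {0,1,2,3,4}
  val[6] = {0,1,2,3,4}
  val[7] = {0,1,2,3,4}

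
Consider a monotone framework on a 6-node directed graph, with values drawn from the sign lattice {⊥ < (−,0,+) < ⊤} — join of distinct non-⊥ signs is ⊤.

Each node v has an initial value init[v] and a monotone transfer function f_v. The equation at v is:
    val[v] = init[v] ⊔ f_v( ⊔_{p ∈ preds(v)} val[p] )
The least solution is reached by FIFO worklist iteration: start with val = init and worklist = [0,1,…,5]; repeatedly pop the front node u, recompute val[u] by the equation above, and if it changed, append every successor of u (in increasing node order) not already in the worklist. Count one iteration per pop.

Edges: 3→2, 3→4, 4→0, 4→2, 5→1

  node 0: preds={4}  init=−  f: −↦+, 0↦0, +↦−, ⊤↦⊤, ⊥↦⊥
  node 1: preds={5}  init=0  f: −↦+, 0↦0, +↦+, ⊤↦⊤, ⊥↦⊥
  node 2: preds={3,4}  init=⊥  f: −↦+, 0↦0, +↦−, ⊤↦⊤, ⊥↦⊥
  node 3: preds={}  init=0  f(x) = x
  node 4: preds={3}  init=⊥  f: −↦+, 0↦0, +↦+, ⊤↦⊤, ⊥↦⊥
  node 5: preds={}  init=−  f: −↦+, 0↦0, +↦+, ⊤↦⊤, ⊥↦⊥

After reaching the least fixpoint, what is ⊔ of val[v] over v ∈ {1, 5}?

Worklist (8 pops):
  #1 pop 0: in=⊥ → − (no change)
  #2 pop 1: in=− → ⊤ (was 0); enqueue []
  #3 pop 2: in=0 → 0 (was ⊥); enqueue []
  #4 pop 3: in=⊥ → 0 (no change)
  #5 pop 4: in=0 → 0 (was ⊥); enqueue [0,2]
  #6 pop 5: in=⊥ → − (no change)
  #7 pop 0: in=0 → ⊤ (was −); enqueue []
  #8 pop 2: in=0 → 0 (no change)

Fixpoint:
  val[0] = ⊤
  val[1] = ⊤
  val[2] = 0
  val[3] = 0
  val[4] = 0
  val[5] = −

⊤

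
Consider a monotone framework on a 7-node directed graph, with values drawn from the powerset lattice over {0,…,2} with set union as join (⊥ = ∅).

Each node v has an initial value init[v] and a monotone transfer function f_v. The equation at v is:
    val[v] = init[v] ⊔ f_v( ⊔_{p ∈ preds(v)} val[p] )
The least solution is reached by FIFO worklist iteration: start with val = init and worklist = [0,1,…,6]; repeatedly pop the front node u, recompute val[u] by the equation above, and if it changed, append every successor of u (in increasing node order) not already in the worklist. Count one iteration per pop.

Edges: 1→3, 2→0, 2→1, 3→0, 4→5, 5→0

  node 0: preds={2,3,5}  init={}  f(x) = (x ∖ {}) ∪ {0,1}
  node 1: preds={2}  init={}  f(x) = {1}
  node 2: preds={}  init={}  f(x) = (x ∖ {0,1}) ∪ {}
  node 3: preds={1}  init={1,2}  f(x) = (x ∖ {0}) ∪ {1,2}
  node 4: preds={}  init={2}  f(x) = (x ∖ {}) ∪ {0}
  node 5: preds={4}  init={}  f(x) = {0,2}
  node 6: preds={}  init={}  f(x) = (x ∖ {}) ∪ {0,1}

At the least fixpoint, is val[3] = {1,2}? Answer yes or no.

yes

Worklist (8 pops):
  #1 pop 0: in={1,2} → {0,1,2} (was {}); enqueue []
  #2 pop 1: in={} → {1} (was {}); enqueue []
  #3 pop 2: in={} → {} (no change)
  #4 pop 3: in={1} → {1,2} (no change)
  #5 pop 4: in={} → {0,2} (was {2}); enqueue []
  #6 pop 5: in={0,2} → {0,2} (was {}); enqueue [0]
  #7 pop 6: in={} → {0,1} (was {}); enqueue []
  #8 pop 0: in={0,1,2} → {0,1,2} (no change)

Fixpoint:
  val[0] = {0,1,2}
  val[1] = {1}
  val[2] = {}
  val[3] = {1,2}
  val[4] = {0,2}
  val[5] = {0,2}
  val[6] = {0,1}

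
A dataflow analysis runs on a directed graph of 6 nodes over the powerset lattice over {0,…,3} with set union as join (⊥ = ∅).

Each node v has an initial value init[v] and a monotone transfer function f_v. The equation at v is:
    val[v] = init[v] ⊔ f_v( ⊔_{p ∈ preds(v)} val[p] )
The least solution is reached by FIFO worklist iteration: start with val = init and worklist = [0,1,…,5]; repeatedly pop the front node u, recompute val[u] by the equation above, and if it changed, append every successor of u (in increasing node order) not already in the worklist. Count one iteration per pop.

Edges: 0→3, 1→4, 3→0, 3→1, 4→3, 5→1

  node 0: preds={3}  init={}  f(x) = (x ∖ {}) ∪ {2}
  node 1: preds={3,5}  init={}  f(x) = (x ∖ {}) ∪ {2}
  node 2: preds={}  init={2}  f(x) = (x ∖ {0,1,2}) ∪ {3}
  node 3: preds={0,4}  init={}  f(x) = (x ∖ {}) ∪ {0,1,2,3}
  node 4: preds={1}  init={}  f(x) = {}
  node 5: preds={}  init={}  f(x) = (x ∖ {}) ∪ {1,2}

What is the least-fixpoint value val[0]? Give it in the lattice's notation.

Worklist (10 pops):
  #1 pop 0: in={} → {2} (was {}); enqueue []
  #2 pop 1: in={} → {2} (was {}); enqueue []
  #3 pop 2: in={} → {2,3} (was {2}); enqueue []
  #4 pop 3: in={2} → {0,1,2,3} (was {}); enqueue [0,1]
  #5 pop 4: in={2} → {} (no change)
  #6 pop 5: in={} → {1,2} (was {}); enqueue []
  #7 pop 0: in={0,1,2,3} → {0,1,2,3} (was {2}); enqueue [3]
  #8 pop 1: in={0,1,2,3} → {0,1,2,3} (was {2}); enqueue [4]
  #9 pop 3: in={0,1,2,3} → {0,1,2,3} (no change)
  #10 pop 4: in={0,1,2,3} → {} (no change)

Fixpoint:
  val[0] = {0,1,2,3}
  val[1] = {0,1,2,3}
  val[2] = {2,3}
  val[3] = {0,1,2,3}
  val[4] = {}
  val[5] = {1,2}

{0,1,2,3}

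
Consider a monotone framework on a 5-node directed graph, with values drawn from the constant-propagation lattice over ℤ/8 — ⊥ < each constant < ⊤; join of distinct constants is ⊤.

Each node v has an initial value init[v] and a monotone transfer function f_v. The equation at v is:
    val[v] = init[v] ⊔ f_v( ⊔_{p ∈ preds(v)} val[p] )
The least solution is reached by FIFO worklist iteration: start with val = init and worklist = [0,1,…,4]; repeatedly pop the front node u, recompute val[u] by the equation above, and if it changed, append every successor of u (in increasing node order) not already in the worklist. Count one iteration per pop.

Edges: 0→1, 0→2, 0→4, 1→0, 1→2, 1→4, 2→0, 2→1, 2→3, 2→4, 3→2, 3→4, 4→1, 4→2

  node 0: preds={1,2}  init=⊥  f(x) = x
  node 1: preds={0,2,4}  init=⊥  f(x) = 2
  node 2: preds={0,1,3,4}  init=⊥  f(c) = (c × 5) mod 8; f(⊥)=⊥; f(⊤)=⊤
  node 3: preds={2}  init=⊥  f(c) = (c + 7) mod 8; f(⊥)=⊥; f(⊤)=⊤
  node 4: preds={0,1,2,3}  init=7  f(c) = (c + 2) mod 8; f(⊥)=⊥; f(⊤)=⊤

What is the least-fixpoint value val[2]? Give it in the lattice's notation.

Iteration log — 9 steps:
  step 1. node 0  ⊔preds=⊥  new=⊥  stable
  step 2. node 1  ⊔preds=7  new=2  old=⊥  +wl: 0
  step 3. node 2  ⊔preds=⊤  new=⊤  old=⊥  +wl: 1
  step 4. node 3  ⊔preds=⊤  new=⊤  old=⊥  +wl: 2
  step 5. node 4  ⊔preds=⊤  new=⊤  old=7  +wl: 
  step 6. node 0  ⊔preds=⊤  new=⊤  old=⊥  +wl: 4
  step 7. node 1  ⊔preds=⊤  new=2  stable
  step 8. node 2  ⊔preds=⊤  new=⊤  stable
  step 9. node 4  ⊔preds=⊤  new=⊤  stable

Least fixpoint reached:
  node 0: ⊤
  node 1: 2
  node 2: ⊤
  node 3: ⊤
  node 4: ⊤

⊤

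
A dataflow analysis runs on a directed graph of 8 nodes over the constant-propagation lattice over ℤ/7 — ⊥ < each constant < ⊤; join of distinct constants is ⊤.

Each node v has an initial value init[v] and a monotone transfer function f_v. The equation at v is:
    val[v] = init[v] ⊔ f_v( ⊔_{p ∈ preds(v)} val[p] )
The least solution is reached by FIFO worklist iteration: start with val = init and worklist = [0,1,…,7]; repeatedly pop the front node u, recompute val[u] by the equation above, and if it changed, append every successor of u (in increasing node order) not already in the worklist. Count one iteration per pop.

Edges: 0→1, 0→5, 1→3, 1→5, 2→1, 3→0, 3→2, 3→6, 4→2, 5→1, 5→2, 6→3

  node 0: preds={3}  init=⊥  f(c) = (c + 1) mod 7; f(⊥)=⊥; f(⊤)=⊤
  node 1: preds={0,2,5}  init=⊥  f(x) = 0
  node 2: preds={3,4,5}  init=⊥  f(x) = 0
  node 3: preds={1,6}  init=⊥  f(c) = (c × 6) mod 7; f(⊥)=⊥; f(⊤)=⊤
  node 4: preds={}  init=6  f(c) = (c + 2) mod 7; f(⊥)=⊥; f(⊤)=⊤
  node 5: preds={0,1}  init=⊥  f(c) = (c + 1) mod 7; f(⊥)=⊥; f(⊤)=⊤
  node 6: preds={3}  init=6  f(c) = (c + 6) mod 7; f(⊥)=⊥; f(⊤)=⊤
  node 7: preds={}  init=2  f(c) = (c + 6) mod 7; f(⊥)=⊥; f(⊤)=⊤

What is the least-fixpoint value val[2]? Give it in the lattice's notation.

0

Trace (16 dequeues):
  [1] u=0 | in ⊥ | out ⊥ | ==
  [2] u=1 | in ⊥ | out 0 | prev ⊥ | push {}
  [3] u=2 | in 6 | out 0 | prev ⊥ | push {1}
  [4] u=3 | in ⊤ | out ⊤ | prev ⊥ | push {0,2}
  [5] u=4 | in ⊥ | out 6 | ==
  [6] u=5 | in 0 | out 1 | prev ⊥ | push {}
  [7] u=6 | in ⊤ | out ⊤ | prev 6 | push {3}
  [8] u=7 | in ⊥ | out 2 | ==
  [9] u=1 | in ⊤ | out 0 | ==
  [10] u=0 | in ⊤ | out ⊤ | prev ⊥ | push {1,5}
  [11] u=2 | in ⊤ | out 0 | ==
  [12] u=3 | in ⊤ | out ⊤ | ==
  [13] u=1 | in ⊤ | out 0 | ==
  [14] u=5 | in ⊤ | out ⊤ | prev 1 | push {1,2}
  [15] u=1 | in ⊤ | out 0 | ==
  [16] u=2 | in ⊤ | out 0 | ==

Converged values:
  [0] ⊤
  [1] 0
  [2] 0
  [3] ⊤
  [4] 6
  [5] ⊤
  [6] ⊤
  [7] 2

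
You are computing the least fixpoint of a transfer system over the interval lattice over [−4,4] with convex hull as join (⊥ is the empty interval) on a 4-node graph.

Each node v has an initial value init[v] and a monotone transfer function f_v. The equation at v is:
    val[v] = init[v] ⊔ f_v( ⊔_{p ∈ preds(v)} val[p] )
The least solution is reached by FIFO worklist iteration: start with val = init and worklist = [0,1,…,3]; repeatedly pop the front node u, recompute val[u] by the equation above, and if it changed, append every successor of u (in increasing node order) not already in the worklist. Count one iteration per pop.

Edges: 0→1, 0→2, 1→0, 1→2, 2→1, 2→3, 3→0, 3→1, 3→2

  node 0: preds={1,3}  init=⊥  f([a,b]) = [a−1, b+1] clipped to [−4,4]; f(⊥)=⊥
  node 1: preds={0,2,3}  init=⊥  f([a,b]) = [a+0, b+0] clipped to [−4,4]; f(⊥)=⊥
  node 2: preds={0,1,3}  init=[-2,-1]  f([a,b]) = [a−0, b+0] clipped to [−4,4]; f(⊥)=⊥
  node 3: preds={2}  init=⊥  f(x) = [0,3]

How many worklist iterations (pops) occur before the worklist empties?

14

Worklist (14 pops):
  #1 pop 0: in=⊥ → ⊥ (no change)
  #2 pop 1: in=[-2,-1] → [-2,-1] (was ⊥); enqueue [0]
  #3 pop 2: in=[-2,-1] → [-2,-1] (no change)
  #4 pop 3: in=[-2,-1] → [0,3] (was ⊥); enqueue [1,2]
  #5 pop 0: in=[-2,3] → [-3,4] (was ⊥); enqueue []
  #6 pop 1: in=[-3,4] → [-3,4] (was [-2,-1]); enqueue [0]
  #7 pop 2: in=[-3,4] → [-3,4] (was [-2,-1]); enqueue [1,3]
  #8 pop 0: in=[-3,4] → [-4,4] (was [-3,4]); enqueue [2]
  #9 pop 1: in=[-4,4] → [-4,4] (was [-3,4]); enqueue [0]
  #10 pop 3: in=[-3,4] → [0,3] (no change)
  #11 pop 2: in=[-4,4] → [-4,4] (was [-3,4]); enqueue [1,3]
  #12 pop 0: in=[-4,4] → [-4,4] (no change)
  #13 pop 1: in=[-4,4] → [-4,4] (no change)
  #14 pop 3: in=[-4,4] → [0,3] (no change)

Fixpoint:
  val[0] = [-4,4]
  val[1] = [-4,4]
  val[2] = [-4,4]
  val[3] = [0,3]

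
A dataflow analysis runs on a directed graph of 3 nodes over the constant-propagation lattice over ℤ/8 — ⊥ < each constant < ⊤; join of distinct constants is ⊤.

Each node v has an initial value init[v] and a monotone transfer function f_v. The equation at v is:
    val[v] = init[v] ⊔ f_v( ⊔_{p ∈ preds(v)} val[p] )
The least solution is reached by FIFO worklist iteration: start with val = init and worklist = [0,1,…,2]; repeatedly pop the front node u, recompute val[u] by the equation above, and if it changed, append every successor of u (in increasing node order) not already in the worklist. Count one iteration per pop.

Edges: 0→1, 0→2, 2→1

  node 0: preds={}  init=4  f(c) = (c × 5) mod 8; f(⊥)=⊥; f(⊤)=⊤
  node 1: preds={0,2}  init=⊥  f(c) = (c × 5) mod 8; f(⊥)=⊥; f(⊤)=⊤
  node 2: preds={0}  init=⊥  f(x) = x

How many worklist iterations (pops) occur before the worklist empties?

Worklist (4 pops):
  #1 pop 0: in=⊥ → 4 (no change)
  #2 pop 1: in=4 → 4 (was ⊥); enqueue []
  #3 pop 2: in=4 → 4 (was ⊥); enqueue [1]
  #4 pop 1: in=4 → 4 (no change)

Fixpoint:
  val[0] = 4
  val[1] = 4
  val[2] = 4

4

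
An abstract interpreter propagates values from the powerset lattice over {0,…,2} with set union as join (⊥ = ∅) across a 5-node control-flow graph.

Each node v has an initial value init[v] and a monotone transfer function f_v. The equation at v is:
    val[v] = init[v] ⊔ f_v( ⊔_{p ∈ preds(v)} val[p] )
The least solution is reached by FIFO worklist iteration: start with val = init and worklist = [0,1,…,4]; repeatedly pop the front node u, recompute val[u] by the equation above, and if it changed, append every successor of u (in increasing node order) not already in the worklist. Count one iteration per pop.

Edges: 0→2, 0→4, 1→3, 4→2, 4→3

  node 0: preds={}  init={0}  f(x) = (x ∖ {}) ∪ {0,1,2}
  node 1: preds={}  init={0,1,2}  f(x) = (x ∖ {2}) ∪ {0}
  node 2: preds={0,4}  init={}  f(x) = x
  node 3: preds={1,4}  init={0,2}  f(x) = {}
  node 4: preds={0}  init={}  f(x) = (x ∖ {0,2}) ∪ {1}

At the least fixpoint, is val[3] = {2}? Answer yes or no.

Trace (7 dequeues):
  [1] u=0 | in {} | out {0,1,2} | prev {0} | push {}
  [2] u=1 | in {} | out {0,1,2} | ==
  [3] u=2 | in {0,1,2} | out {0,1,2} | prev {} | push {}
  [4] u=3 | in {0,1,2} | out {0,2} | ==
  [5] u=4 | in {0,1,2} | out {1} | prev {} | push {2,3}
  [6] u=2 | in {0,1,2} | out {0,1,2} | ==
  [7] u=3 | in {0,1,2} | out {0,2} | ==

Converged values:
  [0] {0,1,2}
  [1] {0,1,2}
  [2] {0,1,2}
  [3] {0,2}
  [4] {1}

no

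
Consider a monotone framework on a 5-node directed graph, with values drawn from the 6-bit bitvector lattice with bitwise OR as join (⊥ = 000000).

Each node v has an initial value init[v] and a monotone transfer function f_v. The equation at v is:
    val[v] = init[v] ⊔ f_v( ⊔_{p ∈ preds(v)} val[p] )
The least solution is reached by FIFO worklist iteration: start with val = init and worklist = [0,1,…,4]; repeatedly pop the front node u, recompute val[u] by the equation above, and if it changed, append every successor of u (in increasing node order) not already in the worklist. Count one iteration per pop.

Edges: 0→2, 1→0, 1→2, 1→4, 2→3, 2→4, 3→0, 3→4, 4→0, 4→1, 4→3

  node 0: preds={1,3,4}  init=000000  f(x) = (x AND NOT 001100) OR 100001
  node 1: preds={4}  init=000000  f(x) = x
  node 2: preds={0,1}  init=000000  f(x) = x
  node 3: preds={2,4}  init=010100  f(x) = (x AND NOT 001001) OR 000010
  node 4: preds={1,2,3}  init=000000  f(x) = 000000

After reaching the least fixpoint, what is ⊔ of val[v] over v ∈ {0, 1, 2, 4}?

110011

Iteration log — 9 steps:
  step 1. node 0  ⊔preds=010100  new=110001  old=000000  +wl: 
  step 2. node 1  ⊔preds=000000  new=000000  stable
  step 3. node 2  ⊔preds=110001  new=110001  old=000000  +wl: 
  step 4. node 3  ⊔preds=110001  new=110110  old=010100  +wl: 0
  step 5. node 4  ⊔preds=110111  new=000000  stable
  step 6. node 0  ⊔preds=110110  new=110011  old=110001  +wl: 2
  step 7. node 2  ⊔preds=110011  new=110011  old=110001  +wl: 3,4
  step 8. node 3  ⊔preds=110011  new=110110  stable
  step 9. node 4  ⊔preds=110111  new=000000  stable

Least fixpoint reached:
  node 0: 110011
  node 1: 000000
  node 2: 110011
  node 3: 110110
  node 4: 000000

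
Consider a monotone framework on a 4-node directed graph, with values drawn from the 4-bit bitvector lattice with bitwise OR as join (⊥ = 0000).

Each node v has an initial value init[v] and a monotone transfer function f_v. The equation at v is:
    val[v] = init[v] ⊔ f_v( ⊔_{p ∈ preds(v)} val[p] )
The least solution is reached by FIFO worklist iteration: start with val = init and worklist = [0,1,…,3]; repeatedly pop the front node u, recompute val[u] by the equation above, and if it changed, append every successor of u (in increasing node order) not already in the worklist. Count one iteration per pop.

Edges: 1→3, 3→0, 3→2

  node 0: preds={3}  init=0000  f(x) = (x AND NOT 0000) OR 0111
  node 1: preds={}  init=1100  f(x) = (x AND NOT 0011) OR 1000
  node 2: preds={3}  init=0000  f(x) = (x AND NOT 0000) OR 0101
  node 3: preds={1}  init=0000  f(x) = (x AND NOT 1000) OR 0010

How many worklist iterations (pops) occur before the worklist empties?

Worklist (6 pops):
  #1 pop 0: in=0000 → 0111 (was 0000); enqueue []
  #2 pop 1: in=0000 → 1100 (no change)
  #3 pop 2: in=0000 → 0101 (was 0000); enqueue []
  #4 pop 3: in=1100 → 0110 (was 0000); enqueue [0,2]
  #5 pop 0: in=0110 → 0111 (no change)
  #6 pop 2: in=0110 → 0111 (was 0101); enqueue []

Fixpoint:
  val[0] = 0111
  val[1] = 1100
  val[2] = 0111
  val[3] = 0110

6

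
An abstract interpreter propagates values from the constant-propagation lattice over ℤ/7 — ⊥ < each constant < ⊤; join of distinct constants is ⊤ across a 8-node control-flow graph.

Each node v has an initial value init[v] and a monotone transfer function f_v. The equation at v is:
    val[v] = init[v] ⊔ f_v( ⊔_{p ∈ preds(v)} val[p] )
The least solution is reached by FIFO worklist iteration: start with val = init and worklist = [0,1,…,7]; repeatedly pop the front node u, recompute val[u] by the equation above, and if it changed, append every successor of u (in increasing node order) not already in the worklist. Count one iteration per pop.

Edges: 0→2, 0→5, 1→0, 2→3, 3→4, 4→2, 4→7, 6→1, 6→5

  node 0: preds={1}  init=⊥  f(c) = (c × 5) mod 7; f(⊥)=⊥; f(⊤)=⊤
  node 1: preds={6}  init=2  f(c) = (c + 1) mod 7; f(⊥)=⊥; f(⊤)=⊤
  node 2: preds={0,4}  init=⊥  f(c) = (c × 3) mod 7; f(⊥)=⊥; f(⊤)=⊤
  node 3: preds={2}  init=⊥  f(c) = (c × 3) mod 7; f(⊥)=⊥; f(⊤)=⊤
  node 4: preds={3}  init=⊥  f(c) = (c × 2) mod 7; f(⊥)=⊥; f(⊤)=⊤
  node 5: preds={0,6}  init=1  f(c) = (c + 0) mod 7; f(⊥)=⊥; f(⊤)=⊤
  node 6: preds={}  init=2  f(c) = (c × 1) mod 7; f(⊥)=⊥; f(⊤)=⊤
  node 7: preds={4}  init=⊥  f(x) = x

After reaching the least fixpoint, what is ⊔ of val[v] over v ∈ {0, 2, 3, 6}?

⊤

Iteration log — 15 steps:
  step 1. node 0  ⊔preds=2  new=3  old=⊥  +wl: 
  step 2. node 1  ⊔preds=2  new=⊤  old=2  +wl: 0
  step 3. node 2  ⊔preds=3  new=2  old=⊥  +wl: 
  step 4. node 3  ⊔preds=2  new=6  old=⊥  +wl: 
  step 5. node 4  ⊔preds=6  new=5  old=⊥  +wl: 2
  step 6. node 5  ⊔preds=⊤  new=⊤  old=1  +wl: 
  step 7. node 6  ⊔preds=⊥  new=2  stable
  step 8. node 7  ⊔preds=5  new=5  old=⊥  +wl: 
  step 9. node 0  ⊔preds=⊤  new=⊤  old=3  +wl: 5
  step 10. node 2  ⊔preds=⊤  new=⊤  old=2  +wl: 3
  step 11. node 5  ⊔preds=⊤  new=⊤  stable
  step 12. node 3  ⊔preds=⊤  new=⊤  old=6  +wl: 4
  step 13. node 4  ⊔preds=⊤  new=⊤  old=5  +wl: 2,7
  step 14. node 2  ⊔preds=⊤  new=⊤  stable
  step 15. node 7  ⊔preds=⊤  new=⊤  old=5  +wl: 

Least fixpoint reached:
  node 0: ⊤
  node 1: ⊤
  node 2: ⊤
  node 3: ⊤
  node 4: ⊤
  node 5: ⊤
  node 6: 2
  node 7: ⊤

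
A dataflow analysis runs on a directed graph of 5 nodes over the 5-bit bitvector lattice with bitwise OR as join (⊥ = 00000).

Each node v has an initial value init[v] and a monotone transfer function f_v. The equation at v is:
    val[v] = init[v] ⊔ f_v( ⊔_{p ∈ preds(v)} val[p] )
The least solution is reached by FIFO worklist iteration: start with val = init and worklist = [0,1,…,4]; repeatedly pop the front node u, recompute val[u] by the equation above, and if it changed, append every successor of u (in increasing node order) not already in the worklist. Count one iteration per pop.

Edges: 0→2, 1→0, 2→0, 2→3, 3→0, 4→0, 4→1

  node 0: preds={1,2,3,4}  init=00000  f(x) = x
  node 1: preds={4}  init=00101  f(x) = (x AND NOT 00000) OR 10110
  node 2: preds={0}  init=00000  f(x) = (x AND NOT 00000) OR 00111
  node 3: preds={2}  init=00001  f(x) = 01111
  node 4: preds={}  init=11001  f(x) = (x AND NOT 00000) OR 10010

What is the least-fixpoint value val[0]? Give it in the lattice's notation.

Trace (8 dequeues):
  [1] u=0 | in 11101 | out 11101 | prev 00000 | push {}
  [2] u=1 | in 11001 | out 11111 | prev 00101 | push {0}
  [3] u=2 | in 11101 | out 11111 | prev 00000 | push {}
  [4] u=3 | in 11111 | out 01111 | prev 00001 | push {}
  [5] u=4 | in 00000 | out 11011 | prev 11001 | push {1}
  [6] u=0 | in 11111 | out 11111 | prev 11101 | push {2}
  [7] u=1 | in 11011 | out 11111 | ==
  [8] u=2 | in 11111 | out 11111 | ==

Converged values:
  [0] 11111
  [1] 11111
  [2] 11111
  [3] 01111
  [4] 11011

11111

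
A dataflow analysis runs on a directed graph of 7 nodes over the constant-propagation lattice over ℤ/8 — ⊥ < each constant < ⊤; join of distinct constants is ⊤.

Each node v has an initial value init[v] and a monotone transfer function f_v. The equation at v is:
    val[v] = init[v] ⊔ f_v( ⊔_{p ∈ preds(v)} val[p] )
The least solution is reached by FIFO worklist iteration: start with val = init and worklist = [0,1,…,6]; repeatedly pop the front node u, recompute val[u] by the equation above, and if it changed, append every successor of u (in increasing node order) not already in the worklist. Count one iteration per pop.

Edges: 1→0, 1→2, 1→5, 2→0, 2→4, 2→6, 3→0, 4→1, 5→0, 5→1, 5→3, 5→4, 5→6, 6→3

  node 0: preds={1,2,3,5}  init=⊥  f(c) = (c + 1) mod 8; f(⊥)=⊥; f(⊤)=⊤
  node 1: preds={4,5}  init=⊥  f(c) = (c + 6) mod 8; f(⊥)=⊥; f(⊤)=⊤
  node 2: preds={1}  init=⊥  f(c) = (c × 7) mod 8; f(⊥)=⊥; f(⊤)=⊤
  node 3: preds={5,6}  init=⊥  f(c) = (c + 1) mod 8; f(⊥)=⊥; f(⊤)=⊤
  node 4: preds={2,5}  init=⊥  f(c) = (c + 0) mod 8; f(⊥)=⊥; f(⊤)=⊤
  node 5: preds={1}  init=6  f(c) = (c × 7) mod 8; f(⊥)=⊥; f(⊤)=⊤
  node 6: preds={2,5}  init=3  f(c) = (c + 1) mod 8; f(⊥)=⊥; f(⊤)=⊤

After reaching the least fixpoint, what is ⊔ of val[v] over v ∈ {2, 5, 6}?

Iteration log — 17 steps:
  step 1. node 0  ⊔preds=6  new=7  old=⊥  +wl: 
  step 2. node 1  ⊔preds=6  new=4  old=⊥  +wl: 0
  step 3. node 2  ⊔preds=4  new=4  old=⊥  +wl: 
  step 4. node 3  ⊔preds=⊤  new=⊤  old=⊥  +wl: 
  step 5. node 4  ⊔preds=⊤  new=⊤  old=⊥  +wl: 1
  step 6. node 5  ⊔preds=4  new=⊤  old=6  +wl: 3,4
  step 7. node 6  ⊔preds=⊤  new=⊤  old=3  +wl: 
  step 8. node 0  ⊔preds=⊤  new=⊤  old=7  +wl: 
  step 9. node 1  ⊔preds=⊤  new=⊤  old=4  +wl: 0,2,5
  step 10. node 3  ⊔preds=⊤  new=⊤  stable
  step 11. node 4  ⊔preds=⊤  new=⊤  stable
  step 12. node 0  ⊔preds=⊤  new=⊤  stable
  step 13. node 2  ⊔preds=⊤  new=⊤  old=4  +wl: 0,4,6
  step 14. node 5  ⊔preds=⊤  new=⊤  stable
  step 15. node 0  ⊔preds=⊤  new=⊤  stable
  step 16. node 4  ⊔preds=⊤  new=⊤  stable
  step 17. node 6  ⊔preds=⊤  new=⊤  stable

Least fixpoint reached:
  node 0: ⊤
  node 1: ⊤
  node 2: ⊤
  node 3: ⊤
  node 4: ⊤
  node 5: ⊤
  node 6: ⊤

⊤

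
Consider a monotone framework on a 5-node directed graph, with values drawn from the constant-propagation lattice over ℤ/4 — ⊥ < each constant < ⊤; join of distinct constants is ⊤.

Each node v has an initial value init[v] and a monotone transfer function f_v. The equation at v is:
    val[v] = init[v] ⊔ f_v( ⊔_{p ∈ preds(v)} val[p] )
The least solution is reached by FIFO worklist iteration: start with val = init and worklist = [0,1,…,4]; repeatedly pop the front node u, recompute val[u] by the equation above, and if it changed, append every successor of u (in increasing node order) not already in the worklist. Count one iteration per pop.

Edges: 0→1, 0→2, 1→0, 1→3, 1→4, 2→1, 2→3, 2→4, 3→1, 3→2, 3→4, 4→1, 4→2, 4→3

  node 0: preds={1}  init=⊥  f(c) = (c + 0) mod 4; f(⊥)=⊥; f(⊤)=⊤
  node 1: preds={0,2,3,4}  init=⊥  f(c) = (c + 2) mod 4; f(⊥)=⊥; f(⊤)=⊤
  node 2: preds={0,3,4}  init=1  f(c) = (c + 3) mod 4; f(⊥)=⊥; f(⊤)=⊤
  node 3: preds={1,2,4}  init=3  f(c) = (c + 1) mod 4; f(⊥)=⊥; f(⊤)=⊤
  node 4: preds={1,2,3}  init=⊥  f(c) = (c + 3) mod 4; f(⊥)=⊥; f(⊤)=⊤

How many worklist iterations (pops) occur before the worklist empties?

Iteration log — 9 steps:
  step 1. node 0  ⊔preds=⊥  new=⊥  stable
  step 2. node 1  ⊔preds=⊤  new=⊤  old=⊥  +wl: 0
  step 3. node 2  ⊔preds=3  new=⊤  old=1  +wl: 1
  step 4. node 3  ⊔preds=⊤  new=⊤  old=3  +wl: 2
  step 5. node 4  ⊔preds=⊤  new=⊤  old=⊥  +wl: 3
  step 6. node 0  ⊔preds=⊤  new=⊤  old=⊥  +wl: 
  step 7. node 1  ⊔preds=⊤  new=⊤  stable
  step 8. node 2  ⊔preds=⊤  new=⊤  stable
  step 9. node 3  ⊔preds=⊤  new=⊤  stable

Least fixpoint reached:
  node 0: ⊤
  node 1: ⊤
  node 2: ⊤
  node 3: ⊤
  node 4: ⊤

9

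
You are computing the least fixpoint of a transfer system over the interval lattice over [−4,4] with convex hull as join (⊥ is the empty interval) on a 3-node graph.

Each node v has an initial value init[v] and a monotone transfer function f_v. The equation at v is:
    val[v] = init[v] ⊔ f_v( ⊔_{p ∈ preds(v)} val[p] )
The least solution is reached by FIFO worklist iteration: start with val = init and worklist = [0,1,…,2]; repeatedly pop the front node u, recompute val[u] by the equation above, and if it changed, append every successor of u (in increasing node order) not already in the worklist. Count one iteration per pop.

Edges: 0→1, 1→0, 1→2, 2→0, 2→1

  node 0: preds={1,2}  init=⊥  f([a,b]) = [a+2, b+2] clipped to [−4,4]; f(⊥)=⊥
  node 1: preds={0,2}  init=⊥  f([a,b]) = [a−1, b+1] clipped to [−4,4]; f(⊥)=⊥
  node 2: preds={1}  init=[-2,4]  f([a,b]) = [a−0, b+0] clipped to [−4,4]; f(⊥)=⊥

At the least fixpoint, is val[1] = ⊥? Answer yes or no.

no

Worklist (9 pops):
  #1 pop 0: in=[-2,4] → [0,4] (was ⊥); enqueue []
  #2 pop 1: in=[-2,4] → [-3,4] (was ⊥); enqueue [0]
  #3 pop 2: in=[-3,4] → [-3,4] (was [-2,4]); enqueue [1]
  #4 pop 0: in=[-3,4] → [-1,4] (was [0,4]); enqueue []
  #5 pop 1: in=[-3,4] → [-4,4] (was [-3,4]); enqueue [0,2]
  #6 pop 0: in=[-4,4] → [-2,4] (was [-1,4]); enqueue [1]
  #7 pop 2: in=[-4,4] → [-4,4] (was [-3,4]); enqueue [0]
  #8 pop 1: in=[-4,4] → [-4,4] (no change)
  #9 pop 0: in=[-4,4] → [-2,4] (no change)

Fixpoint:
  val[0] = [-2,4]
  val[1] = [-4,4]
  val[2] = [-4,4]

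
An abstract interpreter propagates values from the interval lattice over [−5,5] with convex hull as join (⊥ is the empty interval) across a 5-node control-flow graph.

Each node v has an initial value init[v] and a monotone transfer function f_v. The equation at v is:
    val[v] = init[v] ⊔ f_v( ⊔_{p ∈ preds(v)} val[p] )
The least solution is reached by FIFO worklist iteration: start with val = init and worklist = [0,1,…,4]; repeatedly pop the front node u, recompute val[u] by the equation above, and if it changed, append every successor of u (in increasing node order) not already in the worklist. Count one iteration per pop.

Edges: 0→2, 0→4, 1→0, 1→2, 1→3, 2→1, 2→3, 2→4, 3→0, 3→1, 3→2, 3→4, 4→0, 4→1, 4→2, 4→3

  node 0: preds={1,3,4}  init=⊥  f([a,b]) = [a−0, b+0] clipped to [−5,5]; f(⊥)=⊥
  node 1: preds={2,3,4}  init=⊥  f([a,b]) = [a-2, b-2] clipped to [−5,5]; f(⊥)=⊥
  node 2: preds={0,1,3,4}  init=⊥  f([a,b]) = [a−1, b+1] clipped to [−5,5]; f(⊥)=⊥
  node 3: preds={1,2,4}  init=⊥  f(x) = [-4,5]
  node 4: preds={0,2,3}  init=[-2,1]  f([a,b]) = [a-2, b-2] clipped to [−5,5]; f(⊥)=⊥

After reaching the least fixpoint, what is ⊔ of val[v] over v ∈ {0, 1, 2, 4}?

[-5,5]

Trace (12 dequeues):
  [1] u=0 | in [-2,1] | out [-2,1] | prev ⊥ | push {}
  [2] u=1 | in [-2,1] | out [-4,-1] | prev ⊥ | push {0}
  [3] u=2 | in [-4,1] | out [-5,2] | prev ⊥ | push {1}
  [4] u=3 | in [-5,2] | out [-4,5] | prev ⊥ | push {2}
  [5] u=4 | in [-5,5] | out [-5,3] | prev [-2,1] | push {3}
  [6] u=0 | in [-5,5] | out [-5,5] | prev [-2,1] | push {4}
  [7] u=1 | in [-5,5] | out [-5,3] | prev [-4,-1] | push {0}
  [8] u=2 | in [-5,5] | out [-5,5] | prev [-5,2] | push {1}
  [9] u=3 | in [-5,5] | out [-4,5] | ==
  [10] u=4 | in [-5,5] | out [-5,3] | ==
  [11] u=0 | in [-5,5] | out [-5,5] | ==
  [12] u=1 | in [-5,5] | out [-5,3] | ==

Converged values:
  [0] [-5,5]
  [1] [-5,3]
  [2] [-5,5]
  [3] [-4,5]
  [4] [-5,3]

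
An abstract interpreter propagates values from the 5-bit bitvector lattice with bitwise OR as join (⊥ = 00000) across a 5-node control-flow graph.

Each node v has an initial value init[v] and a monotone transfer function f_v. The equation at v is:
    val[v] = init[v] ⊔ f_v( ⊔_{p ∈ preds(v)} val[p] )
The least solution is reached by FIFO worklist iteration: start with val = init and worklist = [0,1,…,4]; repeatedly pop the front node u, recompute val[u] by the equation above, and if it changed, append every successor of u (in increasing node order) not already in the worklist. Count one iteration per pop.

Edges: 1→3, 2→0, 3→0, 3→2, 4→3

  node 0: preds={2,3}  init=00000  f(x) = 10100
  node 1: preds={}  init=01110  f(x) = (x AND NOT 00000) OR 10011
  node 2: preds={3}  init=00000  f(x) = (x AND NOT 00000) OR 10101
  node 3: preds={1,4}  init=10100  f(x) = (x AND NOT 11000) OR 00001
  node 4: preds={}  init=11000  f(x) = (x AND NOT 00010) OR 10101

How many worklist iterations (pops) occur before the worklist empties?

9

Worklist (9 pops):
  #1 pop 0: in=10100 → 10100 (was 00000); enqueue []
  #2 pop 1: in=00000 → 11111 (was 01110); enqueue []
  #3 pop 2: in=10100 → 10101 (was 00000); enqueue [0]
  #4 pop 3: in=11111 → 10111 (was 10100); enqueue [2]
  #5 pop 4: in=00000 → 11101 (was 11000); enqueue [3]
  #6 pop 0: in=10111 → 10100 (no change)
  #7 pop 2: in=10111 → 10111 (was 10101); enqueue [0]
  #8 pop 3: in=11111 → 10111 (no change)
  #9 pop 0: in=10111 → 10100 (no change)

Fixpoint:
  val[0] = 10100
  val[1] = 11111
  val[2] = 10111
  val[3] = 10111
  val[4] = 11101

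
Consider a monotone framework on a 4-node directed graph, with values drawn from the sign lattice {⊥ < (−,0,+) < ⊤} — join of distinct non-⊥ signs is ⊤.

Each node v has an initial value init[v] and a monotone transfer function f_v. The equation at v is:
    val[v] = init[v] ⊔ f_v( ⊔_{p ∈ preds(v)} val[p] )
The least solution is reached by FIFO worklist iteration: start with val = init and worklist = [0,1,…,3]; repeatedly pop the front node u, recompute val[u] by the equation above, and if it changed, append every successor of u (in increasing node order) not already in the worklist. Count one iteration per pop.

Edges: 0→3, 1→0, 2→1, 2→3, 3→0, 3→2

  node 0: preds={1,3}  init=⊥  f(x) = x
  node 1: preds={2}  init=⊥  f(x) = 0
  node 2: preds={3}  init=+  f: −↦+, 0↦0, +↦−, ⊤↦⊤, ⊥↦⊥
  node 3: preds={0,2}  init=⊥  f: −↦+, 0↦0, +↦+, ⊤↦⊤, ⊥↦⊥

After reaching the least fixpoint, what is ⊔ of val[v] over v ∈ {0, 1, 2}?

Trace (10 dequeues):
  [1] u=0 | in ⊥ | out ⊥ | ==
  [2] u=1 | in + | out 0 | prev ⊥ | push {0}
  [3] u=2 | in ⊥ | out + | ==
  [4] u=3 | in + | out + | prev ⊥ | push {2}
  [5] u=0 | in ⊤ | out ⊤ | prev ⊥ | push {3}
  [6] u=2 | in + | out ⊤ | prev + | push {1}
  [7] u=3 | in ⊤ | out ⊤ | prev + | push {0,2}
  [8] u=1 | in ⊤ | out 0 | ==
  [9] u=0 | in ⊤ | out ⊤ | ==
  [10] u=2 | in ⊤ | out ⊤ | ==

Converged values:
  [0] ⊤
  [1] 0
  [2] ⊤
  [3] ⊤

⊤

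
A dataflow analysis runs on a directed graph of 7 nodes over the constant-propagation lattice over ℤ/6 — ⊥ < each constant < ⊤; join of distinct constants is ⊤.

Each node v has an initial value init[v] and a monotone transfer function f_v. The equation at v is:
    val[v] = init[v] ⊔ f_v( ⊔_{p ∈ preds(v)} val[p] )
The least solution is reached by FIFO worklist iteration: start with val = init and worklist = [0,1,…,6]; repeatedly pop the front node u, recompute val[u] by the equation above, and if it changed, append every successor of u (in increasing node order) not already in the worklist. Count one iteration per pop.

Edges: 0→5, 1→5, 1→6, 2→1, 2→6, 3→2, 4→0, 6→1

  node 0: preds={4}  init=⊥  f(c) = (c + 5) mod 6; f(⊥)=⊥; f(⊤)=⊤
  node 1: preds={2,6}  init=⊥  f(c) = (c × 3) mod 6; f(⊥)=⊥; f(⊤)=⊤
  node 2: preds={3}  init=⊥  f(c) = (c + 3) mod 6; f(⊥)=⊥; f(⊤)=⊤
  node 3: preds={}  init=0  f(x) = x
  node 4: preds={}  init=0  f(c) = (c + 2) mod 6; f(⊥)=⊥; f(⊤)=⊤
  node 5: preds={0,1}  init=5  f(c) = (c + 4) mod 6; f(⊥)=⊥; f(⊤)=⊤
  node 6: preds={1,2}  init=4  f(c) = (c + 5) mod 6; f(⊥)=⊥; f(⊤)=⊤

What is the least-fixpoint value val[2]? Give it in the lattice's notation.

3

Worklist (10 pops):
  #1 pop 0: in=0 → 5 (was ⊥); enqueue []
  #2 pop 1: in=4 → 0 (was ⊥); enqueue []
  #3 pop 2: in=0 → 3 (was ⊥); enqueue [1]
  #4 pop 3: in=⊥ → 0 (no change)
  #5 pop 4: in=⊥ → 0 (no change)
  #6 pop 5: in=⊤ → ⊤ (was 5); enqueue []
  #7 pop 6: in=⊤ → ⊤ (was 4); enqueue []
  #8 pop 1: in=⊤ → ⊤ (was 0); enqueue [5,6]
  #9 pop 5: in=⊤ → ⊤ (no change)
  #10 pop 6: in=⊤ → ⊤ (no change)

Fixpoint:
  val[0] = 5
  val[1] = ⊤
  val[2] = 3
  val[3] = 0
  val[4] = 0
  val[5] = ⊤
  val[6] = ⊤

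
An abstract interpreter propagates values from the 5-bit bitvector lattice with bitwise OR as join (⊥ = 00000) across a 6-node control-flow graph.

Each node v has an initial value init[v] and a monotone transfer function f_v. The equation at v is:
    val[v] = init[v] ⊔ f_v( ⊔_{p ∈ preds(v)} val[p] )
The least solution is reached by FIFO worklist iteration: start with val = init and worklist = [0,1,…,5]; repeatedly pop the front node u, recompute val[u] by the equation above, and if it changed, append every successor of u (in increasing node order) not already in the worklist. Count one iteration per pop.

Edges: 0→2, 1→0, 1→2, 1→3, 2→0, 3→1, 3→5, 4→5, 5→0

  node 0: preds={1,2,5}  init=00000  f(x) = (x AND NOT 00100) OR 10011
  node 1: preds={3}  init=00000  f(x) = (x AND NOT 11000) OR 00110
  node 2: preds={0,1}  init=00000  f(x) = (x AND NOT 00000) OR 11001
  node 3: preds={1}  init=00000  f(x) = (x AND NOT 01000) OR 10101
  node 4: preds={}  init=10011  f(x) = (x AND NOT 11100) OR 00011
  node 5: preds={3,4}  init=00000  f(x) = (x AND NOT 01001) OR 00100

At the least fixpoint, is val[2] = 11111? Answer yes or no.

Trace (11 dequeues):
  [1] u=0 | in 00000 | out 10011 | prev 00000 | push {}
  [2] u=1 | in 00000 | out 00110 | prev 00000 | push {0}
  [3] u=2 | in 10111 | out 11111 | prev 00000 | push {}
  [4] u=3 | in 00110 | out 10111 | prev 00000 | push {1}
  [5] u=4 | in 00000 | out 10011 | ==
  [6] u=5 | in 10111 | out 10110 | prev 00000 | push {}
  [7] u=0 | in 11111 | out 11011 | prev 10011 | push {2}
  [8] u=1 | in 10111 | out 00111 | prev 00110 | push {0,3}
  [9] u=2 | in 11111 | out 11111 | ==
  [10] u=0 | in 11111 | out 11011 | ==
  [11] u=3 | in 00111 | out 10111 | ==

Converged values:
  [0] 11011
  [1] 00111
  [2] 11111
  [3] 10111
  [4] 10011
  [5] 10110

yes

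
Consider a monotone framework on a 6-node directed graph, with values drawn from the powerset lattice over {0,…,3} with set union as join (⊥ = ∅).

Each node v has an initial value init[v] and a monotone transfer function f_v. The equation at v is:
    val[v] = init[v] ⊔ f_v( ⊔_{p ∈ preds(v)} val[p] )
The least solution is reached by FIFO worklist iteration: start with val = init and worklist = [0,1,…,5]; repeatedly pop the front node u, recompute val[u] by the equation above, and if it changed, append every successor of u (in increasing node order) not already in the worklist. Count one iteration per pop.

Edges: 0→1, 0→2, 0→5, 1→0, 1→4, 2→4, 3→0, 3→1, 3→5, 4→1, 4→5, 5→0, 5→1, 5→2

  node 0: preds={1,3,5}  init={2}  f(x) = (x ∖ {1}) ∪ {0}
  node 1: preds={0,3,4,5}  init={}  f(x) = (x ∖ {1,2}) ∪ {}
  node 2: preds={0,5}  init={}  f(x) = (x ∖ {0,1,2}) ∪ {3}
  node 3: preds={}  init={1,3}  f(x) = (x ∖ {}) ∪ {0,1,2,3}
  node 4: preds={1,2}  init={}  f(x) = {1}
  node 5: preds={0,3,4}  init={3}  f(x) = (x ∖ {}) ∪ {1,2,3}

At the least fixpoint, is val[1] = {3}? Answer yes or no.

no

Worklist (9 pops):
  #1 pop 0: in={1,3} → {0,2,3} (was {2}); enqueue []
  #2 pop 1: in={0,1,2,3} → {0,3} (was {}); enqueue [0]
  #3 pop 2: in={0,2,3} → {3} (was {}); enqueue []
  #4 pop 3: in={} → {0,1,2,3} (was {1,3}); enqueue [1]
  #5 pop 4: in={0,3} → {1} (was {}); enqueue []
  #6 pop 5: in={0,1,2,3} → {0,1,2,3} (was {3}); enqueue [2]
  #7 pop 0: in={0,1,2,3} → {0,2,3} (no change)
  #8 pop 1: in={0,1,2,3} → {0,3} (no change)
  #9 pop 2: in={0,1,2,3} → {3} (no change)

Fixpoint:
  val[0] = {0,2,3}
  val[1] = {0,3}
  val[2] = {3}
  val[3] = {0,1,2,3}
  val[4] = {1}
  val[5] = {0,1,2,3}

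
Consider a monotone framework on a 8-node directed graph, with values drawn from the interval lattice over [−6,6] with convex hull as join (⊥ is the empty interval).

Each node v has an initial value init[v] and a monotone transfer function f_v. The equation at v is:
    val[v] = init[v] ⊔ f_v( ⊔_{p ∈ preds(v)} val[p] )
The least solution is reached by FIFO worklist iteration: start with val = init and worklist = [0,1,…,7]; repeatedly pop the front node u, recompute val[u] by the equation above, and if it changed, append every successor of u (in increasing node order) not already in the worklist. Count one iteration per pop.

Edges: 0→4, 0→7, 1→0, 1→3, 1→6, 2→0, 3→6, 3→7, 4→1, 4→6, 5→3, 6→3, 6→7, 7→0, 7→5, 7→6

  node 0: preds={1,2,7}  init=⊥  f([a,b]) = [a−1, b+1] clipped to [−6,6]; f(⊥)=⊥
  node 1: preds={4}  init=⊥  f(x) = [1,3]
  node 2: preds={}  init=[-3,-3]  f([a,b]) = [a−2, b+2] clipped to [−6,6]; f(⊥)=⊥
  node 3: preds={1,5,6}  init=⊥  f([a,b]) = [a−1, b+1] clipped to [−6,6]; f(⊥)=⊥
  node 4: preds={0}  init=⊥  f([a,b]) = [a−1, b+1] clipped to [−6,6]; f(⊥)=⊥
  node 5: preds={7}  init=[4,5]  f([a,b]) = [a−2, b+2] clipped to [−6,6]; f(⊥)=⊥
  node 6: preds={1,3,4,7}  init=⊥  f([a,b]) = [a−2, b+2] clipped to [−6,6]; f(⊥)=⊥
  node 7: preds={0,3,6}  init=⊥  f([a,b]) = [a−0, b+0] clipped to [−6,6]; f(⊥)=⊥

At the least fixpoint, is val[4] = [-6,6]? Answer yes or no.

Worklist (18 pops):
  #1 pop 0: in=[-3,-3] → [-4,-2] (was ⊥); enqueue []
  #2 pop 1: in=⊥ → [1,3] (was ⊥); enqueue [0]
  #3 pop 2: in=⊥ → [-3,-3] (no change)
  #4 pop 3: in=[1,5] → [0,6] (was ⊥); enqueue []
  #5 pop 4: in=[-4,-2] → [-5,-1] (was ⊥); enqueue [1]
  #6 pop 5: in=⊥ → [4,5] (no change)
  #7 pop 6: in=[-5,6] → [-6,6] (was ⊥); enqueue [3]
  #8 pop 7: in=[-6,6] → [-6,6] (was ⊥); enqueue [5,6]
  #9 pop 0: in=[-6,6] → [-6,6] (was [-4,-2]); enqueue [4,7]
  #10 pop 1: in=[-5,-1] → [1,3] (no change)
  #11 pop 3: in=[-6,6] → [-6,6] (was [0,6]); enqueue []
  #12 pop 5: in=[-6,6] → [-6,6] (was [4,5]); enqueue [3]
  #13 pop 6: in=[-6,6] → [-6,6] (no change)
  #14 pop 4: in=[-6,6] → [-6,6] (was [-5,-1]); enqueue [1,6]
  #15 pop 7: in=[-6,6] → [-6,6] (no change)
  #16 pop 3: in=[-6,6] → [-6,6] (no change)
  #17 pop 1: in=[-6,6] → [1,3] (no change)
  #18 pop 6: in=[-6,6] → [-6,6] (no change)

Fixpoint:
  val[0] = [-6,6]
  val[1] = [1,3]
  val[2] = [-3,-3]
  val[3] = [-6,6]
  val[4] = [-6,6]
  val[5] = [-6,6]
  val[6] = [-6,6]
  val[7] = [-6,6]

yes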